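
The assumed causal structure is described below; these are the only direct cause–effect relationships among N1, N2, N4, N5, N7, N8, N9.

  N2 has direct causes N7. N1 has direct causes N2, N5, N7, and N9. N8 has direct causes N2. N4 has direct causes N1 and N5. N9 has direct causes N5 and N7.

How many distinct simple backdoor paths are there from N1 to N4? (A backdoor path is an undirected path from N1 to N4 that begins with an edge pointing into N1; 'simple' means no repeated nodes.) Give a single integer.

4

A backdoor path from N1 to N4 is any simple undirected path whose first edge points into N1 (i.e. leaves N1 via a parent).
Parents of N1: {N2, N5, N7, N9}.
Enumerating:
  P1: N1 <- N7 -> N9 <- N5 -> N4
  P2: N1 <- N5 -> N4
  P3: N1 <- N2 <- N7 -> N9 <- N5 -> N4
  P4: N1 <- N9 <- N5 -> N4
That exhausts the simple backdoor paths. Count: 4.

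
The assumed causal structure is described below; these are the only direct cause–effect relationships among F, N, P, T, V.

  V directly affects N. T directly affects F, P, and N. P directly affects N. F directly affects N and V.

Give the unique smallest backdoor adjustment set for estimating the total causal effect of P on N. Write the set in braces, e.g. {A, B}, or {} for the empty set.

Variables eligible for adjustment (non-descendants of P, excluding P and N): {F, T, V}.
Backdoor paths from P to N:
  P1: P <- T -> F -> V -> N
  P2: P <- T -> F -> N
  P3: P <- T -> N
The empty set is not sufficient: P1 (P <- T -> F -> V -> N) has no collider blocking it and no conditioned non-collider, so it is open.
Try {T}:
  P1: blocked at fork node T ∈ conditioning set.
  P2: blocked at fork node T ∈ conditioning set.
  P3: blocked at fork node T ∈ conditioning set.
{T} contains no descendant of P and blocks every backdoor path.
No other singleton works — e.g. {F} leaves P3 open — so {T} is the unique smallest valid adjustment set.

{T}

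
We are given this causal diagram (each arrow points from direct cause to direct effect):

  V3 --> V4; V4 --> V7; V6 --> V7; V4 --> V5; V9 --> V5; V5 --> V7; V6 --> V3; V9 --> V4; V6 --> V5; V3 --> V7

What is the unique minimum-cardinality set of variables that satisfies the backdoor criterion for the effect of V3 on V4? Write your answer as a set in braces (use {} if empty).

{}

Variables eligible for adjustment (non-descendants of V3, excluding V3 and V4): {V6, V9}.
Backdoor paths from V3 to V4:
  P1: V3 <- V6 -> V5 <- V9 -> V4
  P2: V3 <- V6 -> V5 <- V4
  P3: V3 <- V6 -> V5 -> V7 <- V4
  P4: V3 <- V6 -> V7 <- V4
  P5: V3 <- V6 -> V7 <- V5 <- V9 -> V4
  P6: V3 <- V6 -> V7 <- V5 <- V4
Each backdoor path contains an unconditioned collider, so every path is already blocked with the empty conditioning set:
  P1: blocked at collider V5 (neither it nor any descendant is in the conditioning set).
  P2: blocked at collider V5 (neither it nor any descendant is in the conditioning set).
  P3: blocked at collider V7 (neither it nor any descendant is in the conditioning set).
  P4: blocked at collider V7 (neither it nor any descendant is in the conditioning set).
  P5: blocked at collider V7 (neither it nor any descendant is in the conditioning set).
  P6: blocked at collider V7 (neither it nor any descendant is in the conditioning set).
The empty set is therefore the unique smallest valid set.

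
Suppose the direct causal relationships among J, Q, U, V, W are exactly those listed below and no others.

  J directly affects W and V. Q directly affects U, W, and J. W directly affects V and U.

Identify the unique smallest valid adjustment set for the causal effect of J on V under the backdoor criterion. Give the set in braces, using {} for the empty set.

{Q}

Variables eligible for adjustment (non-descendants of J, excluding J and V): {Q}.
Backdoor paths from J to V:
  P1: J <- Q -> W -> V
  P2: J <- Q -> U <- W -> V
The empty set is not sufficient: P1 (J <- Q -> W -> V) has no collider blocking it and no conditioned non-collider, so it is open.
Try {Q}:
  P1: blocked at fork node Q ∈ conditioning set.
  P2: blocked at fork node Q ∈ conditioning set.
{Q} contains no descendant of J and blocks every backdoor path.
{Q} is the unique smallest valid adjustment set.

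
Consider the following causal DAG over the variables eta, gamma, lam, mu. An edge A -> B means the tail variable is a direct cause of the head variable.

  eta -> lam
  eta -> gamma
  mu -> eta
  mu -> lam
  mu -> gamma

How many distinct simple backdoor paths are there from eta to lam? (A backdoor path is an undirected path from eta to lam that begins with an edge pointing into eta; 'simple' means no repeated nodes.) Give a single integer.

1

A backdoor path from eta to lam is any simple undirected path whose first edge points into eta (i.e. leaves eta via a parent).
Parents of eta: {mu}.
Enumerating:
  P1: eta <- mu -> lam
That exhausts the simple backdoor paths. Count: 1.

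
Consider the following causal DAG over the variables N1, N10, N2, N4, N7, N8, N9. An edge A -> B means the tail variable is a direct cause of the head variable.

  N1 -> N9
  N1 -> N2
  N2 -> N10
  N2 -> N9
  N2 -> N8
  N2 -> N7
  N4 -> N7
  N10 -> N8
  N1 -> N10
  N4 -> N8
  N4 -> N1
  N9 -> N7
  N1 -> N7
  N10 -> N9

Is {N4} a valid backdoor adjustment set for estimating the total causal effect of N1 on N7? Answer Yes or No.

Backdoor paths from N1 to N7 (paths whose first edge points into N1):
  P1: N1 <- N4 -> N7
  P2: N1 <- N4 -> N8 <- N2 -> N10 -> N9 -> N7
  P3: N1 <- N4 -> N8 <- N2 -> N9 -> N7
  P4: N1 <- N4 -> N8 <- N2 -> N7
  P5: N1 <- N4 -> N8 <- N10 <- N2 -> N9 -> N7
  P6: N1 <- N4 -> N8 <- N10 <- N2 -> N7
  P7: N1 <- N4 -> N8 <- N10 -> N9 <- N2 -> N7
  P8: N1 <- N4 -> N8 <- N10 -> N9 -> N7
Condition 1 (no descendant of N1 in the set): holds — descendants of N1 are {N10, N2, N7, N8, N9}; none are in {N4}.
Condition 2 (every backdoor path blocked by {N4}):
  P1: blocked at fork node N4 ∈ conditioning set.
  P2: blocked at fork node N4 ∈ conditioning set.
  P3: blocked at fork node N4 ∈ conditioning set.
  P4: blocked at fork node N4 ∈ conditioning set.
  P5: blocked at fork node N4 ∈ conditioning set.
  P6: blocked at fork node N4 ∈ conditioning set.
  P7: blocked at fork node N4 ∈ conditioning set.
  P8: blocked at fork node N4 ∈ conditioning set.
{N4} satisfies the backdoor criterion.

Yes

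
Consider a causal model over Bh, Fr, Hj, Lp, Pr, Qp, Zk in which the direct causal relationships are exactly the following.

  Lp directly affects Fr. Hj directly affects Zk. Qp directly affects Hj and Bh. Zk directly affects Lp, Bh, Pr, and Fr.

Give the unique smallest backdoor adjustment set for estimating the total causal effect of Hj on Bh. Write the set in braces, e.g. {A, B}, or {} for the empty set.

Variables eligible for adjustment (non-descendants of Hj, excluding Hj and Bh): {Qp}.
Backdoor paths from Hj to Bh:
  P1: Hj <- Qp -> Bh
The empty set is not sufficient: P1 (Hj <- Qp -> Bh) has no collider blocking it and no conditioned non-collider, so it is open.
Try {Qp}:
  P1: blocked at fork node Qp ∈ conditioning set.
{Qp} contains no descendant of Hj and blocks every backdoor path.
{Qp} is the unique smallest valid adjustment set.

{Qp}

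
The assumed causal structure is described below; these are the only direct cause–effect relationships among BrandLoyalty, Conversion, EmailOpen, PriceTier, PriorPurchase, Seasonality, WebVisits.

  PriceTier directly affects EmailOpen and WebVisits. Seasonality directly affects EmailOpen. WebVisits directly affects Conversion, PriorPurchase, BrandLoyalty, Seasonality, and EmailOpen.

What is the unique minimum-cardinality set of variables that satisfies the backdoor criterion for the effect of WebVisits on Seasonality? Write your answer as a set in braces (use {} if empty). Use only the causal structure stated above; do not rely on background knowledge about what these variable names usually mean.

{}

Variables eligible for adjustment (non-descendants of WebVisits, excluding WebVisits and Seasonality): {PriceTier}.
Backdoor paths from WebVisits to Seasonality:
  P1: WebVisits <- PriceTier -> EmailOpen <- Seasonality
Each backdoor path contains an unconditioned collider, so every path is already blocked with the empty conditioning set:
  P1: blocked at collider EmailOpen (neither it nor any descendant is in the conditioning set).
The empty set is therefore the unique smallest valid set.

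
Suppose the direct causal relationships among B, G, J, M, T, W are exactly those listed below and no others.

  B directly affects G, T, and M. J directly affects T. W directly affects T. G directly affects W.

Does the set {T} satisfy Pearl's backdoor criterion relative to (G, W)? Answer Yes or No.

No

Backdoor paths from G to W (paths whose first edge points into G):
  P1: G <- B -> T <- W
Condition 1 (no descendant of G in the set): FAILS — T is a descendant of G.
Condition 2 (every backdoor path blocked by {T}):
  P1: open — collider(s) T are conditioned on (or have a conditioned descendant) and no non-collider on the path is in the set.
{T} does not satisfy the backdoor criterion.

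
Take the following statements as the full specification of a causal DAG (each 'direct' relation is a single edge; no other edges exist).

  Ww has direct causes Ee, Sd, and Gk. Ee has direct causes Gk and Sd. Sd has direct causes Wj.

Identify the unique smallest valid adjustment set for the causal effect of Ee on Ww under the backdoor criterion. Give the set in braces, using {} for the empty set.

Variables eligible for adjustment (non-descendants of Ee, excluding Ee and Ww): {Gk, Sd, Wj}.
Backdoor paths from Ee to Ww:
  P1: Ee <- Gk -> Ww
  P2: Ee <- Sd -> Ww
The empty set is not sufficient: P1 (Ee <- Gk -> Ww) has no collider blocking it and no conditioned non-collider, so it is open.
Try {Gk, Sd}:
  P1: blocked at fork node Gk ∈ conditioning set.
  P2: blocked at fork node Sd ∈ conditioning set.
{Gk, Sd} contains no descendant of Ee and blocks every backdoor path.
Every element of {Gk, Sd} is needed (dropping Gk leaves P1 open; dropping Sd leaves P2 open), so no proper subset is valid.
Among all size-2 subsets of the eligible variables, only {Gk, Sd} blocks every backdoor path, so it is the unique smallest valid adjustment set.

{Gk, Sd}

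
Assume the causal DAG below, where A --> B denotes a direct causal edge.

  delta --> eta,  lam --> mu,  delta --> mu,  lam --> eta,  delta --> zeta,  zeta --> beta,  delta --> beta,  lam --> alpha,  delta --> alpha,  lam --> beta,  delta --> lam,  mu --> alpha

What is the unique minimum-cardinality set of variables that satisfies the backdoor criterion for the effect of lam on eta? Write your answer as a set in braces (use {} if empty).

{delta}

Variables eligible for adjustment (non-descendants of lam, excluding lam and eta): {delta, zeta}.
Backdoor paths from lam to eta:
  P1: lam <- delta -> eta
The empty set is not sufficient: P1 (lam <- delta -> eta) has no collider blocking it and no conditioned non-collider, so it is open.
Try {delta}:
  P1: blocked at fork node delta ∈ conditioning set.
{delta} contains no descendant of lam and blocks every backdoor path.
No other singleton works — e.g. {zeta} leaves P1 open — so {delta} is the unique smallest valid adjustment set.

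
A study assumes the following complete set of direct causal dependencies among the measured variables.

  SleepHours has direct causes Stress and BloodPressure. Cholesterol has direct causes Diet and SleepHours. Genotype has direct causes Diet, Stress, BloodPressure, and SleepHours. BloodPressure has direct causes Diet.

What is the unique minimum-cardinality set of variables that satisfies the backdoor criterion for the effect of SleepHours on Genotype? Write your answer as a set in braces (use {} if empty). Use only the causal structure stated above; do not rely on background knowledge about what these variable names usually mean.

{BloodPressure, Stress}

Variables eligible for adjustment (non-descendants of SleepHours, excluding SleepHours and Genotype): {BloodPressure, Diet, Stress}.
Backdoor paths from SleepHours to Genotype:
  P1: SleepHours <- Stress -> Genotype
  P2: SleepHours <- BloodPressure <- Diet -> Genotype
  P3: SleepHours <- BloodPressure -> Genotype
The empty set is not sufficient: P1 (SleepHours <- Stress -> Genotype) has no collider blocking it and no conditioned non-collider, so it is open.
Try {BloodPressure, Stress}:
  P1: blocked at fork node Stress ∈ conditioning set.
  P2: blocked at chain node BloodPressure ∈ conditioning set.
  P3: blocked at fork node BloodPressure ∈ conditioning set.
{BloodPressure, Stress} contains no descendant of SleepHours and blocks every backdoor path.
Every element of {BloodPressure, Stress} is needed (dropping BloodPressure leaves P2 open; dropping Stress leaves P1 open), so no proper subset is valid.
Among all size-2 subsets of the eligible variables, only {BloodPressure, Stress} blocks every backdoor path, so it is the unique smallest valid adjustment set.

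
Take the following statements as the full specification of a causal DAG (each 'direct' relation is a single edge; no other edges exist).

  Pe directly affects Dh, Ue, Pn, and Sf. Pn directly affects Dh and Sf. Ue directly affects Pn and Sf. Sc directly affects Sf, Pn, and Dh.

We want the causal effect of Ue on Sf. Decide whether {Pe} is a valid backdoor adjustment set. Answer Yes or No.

Yes

Backdoor paths from Ue to Sf (paths whose first edge points into Ue):
  P1: Ue <- Pe -> Pn <- Sc -> Sf
  P2: Ue <- Pe -> Pn -> Dh <- Sc -> Sf
  P3: Ue <- Pe -> Pn -> Sf
  P4: Ue <- Pe -> Dh <- Sc -> Pn -> Sf
  P5: Ue <- Pe -> Dh <- Sc -> Sf
  P6: Ue <- Pe -> Dh <- Pn <- Sc -> Sf
  P7: Ue <- Pe -> Dh <- Pn -> Sf
  P8: Ue <- Pe -> Sf
Condition 1 (no descendant of Ue in the set): holds — descendants of Ue are {Dh, Pn, Sf}; none are in {Pe}.
Condition 2 (every backdoor path blocked by {Pe}):
  P1: blocked at fork node Pe ∈ conditioning set.
  P2: blocked at fork node Pe ∈ conditioning set.
  P3: blocked at fork node Pe ∈ conditioning set.
  P4: blocked at fork node Pe ∈ conditioning set.
  P5: blocked at fork node Pe ∈ conditioning set.
  P6: blocked at fork node Pe ∈ conditioning set.
  P7: blocked at fork node Pe ∈ conditioning set.
  P8: blocked at fork node Pe ∈ conditioning set.
{Pe} satisfies the backdoor criterion.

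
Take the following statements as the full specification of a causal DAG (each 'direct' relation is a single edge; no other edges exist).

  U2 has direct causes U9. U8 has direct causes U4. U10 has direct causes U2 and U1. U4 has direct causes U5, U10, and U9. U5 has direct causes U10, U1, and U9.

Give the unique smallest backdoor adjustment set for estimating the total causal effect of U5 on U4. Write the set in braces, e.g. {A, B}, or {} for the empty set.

{U10, U9}

Variables eligible for adjustment (non-descendants of U5, excluding U5 and U4): {U1, U10, U2, U9}.
Backdoor paths from U5 to U4:
  P1: U5 <- U1 -> U10 <- U2 <- U9 -> U4
  P2: U5 <- U1 -> U10 -> U4
  P3: U5 <- U9 -> U2 -> U10 -> U4
  P4: U5 <- U9 -> U4
  P5: U5 <- U10 <- U2 <- U9 -> U4
  P6: U5 <- U10 -> U4
The empty set is not sufficient: P2 (U5 <- U1 -> U10 -> U4) has no collider blocking it and no conditioned non-collider, so it is open.
Try {U10, U9}:
  P1: blocked at fork node U9 ∈ conditioning set.
  P2: blocked at chain node U10 ∈ conditioning set.
  P3: blocked at fork node U9 ∈ conditioning set.
  P4: blocked at fork node U9 ∈ conditioning set.
  P5: blocked at chain node U10 ∈ conditioning set.
  P6: blocked at fork node U10 ∈ conditioning set.
{U10, U9} contains no descendant of U5 and blocks every backdoor path.
Every element of {U10, U9} is needed (dropping U10 leaves P2 open; dropping U9 leaves P1 open), so no proper subset is valid.
Among all size-2 subsets of the eligible variables, only {U10, U9} blocks every backdoor path, so it is the unique smallest valid adjustment set.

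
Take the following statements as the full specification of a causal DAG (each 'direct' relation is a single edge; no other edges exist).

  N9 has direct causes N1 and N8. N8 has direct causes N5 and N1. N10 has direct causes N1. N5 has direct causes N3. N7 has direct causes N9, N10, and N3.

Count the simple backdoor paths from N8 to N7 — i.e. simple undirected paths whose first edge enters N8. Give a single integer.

3

A backdoor path from N8 to N7 is any simple undirected path whose first edge points into N8 (i.e. leaves N8 via a parent).
Parents of N8: {N1, N5}.
Enumerating:
  P1: N8 <- N1 -> N9 -> N7
  P2: N8 <- N1 -> N10 -> N7
  P3: N8 <- N5 <- N3 -> N7
That exhausts the simple backdoor paths. Count: 3.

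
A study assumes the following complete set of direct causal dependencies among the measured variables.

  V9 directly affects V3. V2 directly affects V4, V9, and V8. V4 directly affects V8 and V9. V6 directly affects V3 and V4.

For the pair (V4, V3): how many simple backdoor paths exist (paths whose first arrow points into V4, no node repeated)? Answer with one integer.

A backdoor path from V4 to V3 is any simple undirected path whose first edge points into V4 (i.e. leaves V4 via a parent).
Parents of V4: {V2, V6}.
Enumerating:
  P1: V4 <- V6 -> V3
  P2: V4 <- V2 -> V9 -> V3
That exhausts the simple backdoor paths. Count: 2.

2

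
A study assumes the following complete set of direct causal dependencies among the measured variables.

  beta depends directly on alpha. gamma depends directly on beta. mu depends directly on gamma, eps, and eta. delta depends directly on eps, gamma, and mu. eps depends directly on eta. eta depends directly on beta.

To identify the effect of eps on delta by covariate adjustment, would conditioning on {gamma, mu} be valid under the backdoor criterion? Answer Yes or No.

No

Backdoor paths from eps to delta (paths whose first edge points into eps):
  P1: eps <- eta <- beta -> gamma -> mu -> delta
  P2: eps <- eta <- beta -> gamma -> delta
  P3: eps <- eta -> mu <- gamma -> delta
  P4: eps <- eta -> mu -> delta
Condition 1 (no descendant of eps in the set): FAILS — mu is a descendant of eps.
Condition 2 (every backdoor path blocked by {gamma, mu}):
  P1: blocked at chain node gamma ∈ conditioning set.
  P2: blocked at chain node gamma ∈ conditioning set.
  P3: blocked at fork node gamma ∈ conditioning set.
  P4: blocked at chain node mu ∈ conditioning set.
{gamma, mu} does not satisfy the backdoor criterion.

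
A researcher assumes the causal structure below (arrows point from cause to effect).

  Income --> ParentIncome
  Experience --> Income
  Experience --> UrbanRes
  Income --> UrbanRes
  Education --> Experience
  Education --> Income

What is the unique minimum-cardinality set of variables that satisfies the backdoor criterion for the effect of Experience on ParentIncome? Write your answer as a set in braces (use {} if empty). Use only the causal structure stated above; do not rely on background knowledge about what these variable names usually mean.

Variables eligible for adjustment (non-descendants of Experience, excluding Experience and ParentIncome): {Education}.
Backdoor paths from Experience to ParentIncome:
  P1: Experience <- Education -> Income -> ParentIncome
The empty set is not sufficient: P1 (Experience <- Education -> Income -> ParentIncome) has no collider blocking it and no conditioned non-collider, so it is open.
Try {Education}:
  P1: blocked at fork node Education ∈ conditioning set.
{Education} contains no descendant of Experience and blocks every backdoor path.
{Education} is the unique smallest valid adjustment set.

{Education}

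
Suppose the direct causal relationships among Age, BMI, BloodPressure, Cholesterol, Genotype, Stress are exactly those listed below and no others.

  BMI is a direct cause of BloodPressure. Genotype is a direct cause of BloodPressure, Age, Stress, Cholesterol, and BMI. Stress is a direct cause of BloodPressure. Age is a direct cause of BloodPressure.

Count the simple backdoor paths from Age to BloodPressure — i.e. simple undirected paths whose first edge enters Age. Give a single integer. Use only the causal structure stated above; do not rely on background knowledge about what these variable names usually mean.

A backdoor path from Age to BloodPressure is any simple undirected path whose first edge points into Age (i.e. leaves Age via a parent).
Parents of Age: {Genotype}.
Enumerating:
  P1: Age <- Genotype -> BMI -> BloodPressure
  P2: Age <- Genotype -> Stress -> BloodPressure
  P3: Age <- Genotype -> BloodPressure
That exhausts the simple backdoor paths. Count: 3.

3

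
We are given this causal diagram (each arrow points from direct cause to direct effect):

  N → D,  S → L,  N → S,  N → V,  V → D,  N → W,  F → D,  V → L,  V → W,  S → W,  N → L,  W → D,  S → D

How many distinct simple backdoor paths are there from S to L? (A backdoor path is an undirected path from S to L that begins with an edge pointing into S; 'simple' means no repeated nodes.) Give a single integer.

6

A backdoor path from S to L is any simple undirected path whose first edge points into S (i.e. leaves S via a parent).
Parents of S: {N}.
Enumerating:
  P1: S <- N -> V -> L
  P2: S <- N -> W <- V -> L
  P3: S <- N -> W -> D <- V -> L
  P4: S <- N -> D <- V -> L
  P5: S <- N -> D <- W <- V -> L
  P6: S <- N -> L
That exhausts the simple backdoor paths. Count: 6.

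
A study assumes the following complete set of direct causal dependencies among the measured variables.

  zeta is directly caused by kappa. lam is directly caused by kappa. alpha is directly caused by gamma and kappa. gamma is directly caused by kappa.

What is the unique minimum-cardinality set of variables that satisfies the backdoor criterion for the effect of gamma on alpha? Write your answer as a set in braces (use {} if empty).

Variables eligible for adjustment (non-descendants of gamma, excluding gamma and alpha): {kappa, lam, zeta}.
Backdoor paths from gamma to alpha:
  P1: gamma <- kappa -> alpha
The empty set is not sufficient: P1 (gamma <- kappa -> alpha) has no collider blocking it and no conditioned non-collider, so it is open.
Try {kappa}:
  P1: blocked at fork node kappa ∈ conditioning set.
{kappa} contains no descendant of gamma and blocks every backdoor path.
No other singleton works — e.g. {lam} leaves P1 open — so {kappa} is the unique smallest valid adjustment set.

{kappa}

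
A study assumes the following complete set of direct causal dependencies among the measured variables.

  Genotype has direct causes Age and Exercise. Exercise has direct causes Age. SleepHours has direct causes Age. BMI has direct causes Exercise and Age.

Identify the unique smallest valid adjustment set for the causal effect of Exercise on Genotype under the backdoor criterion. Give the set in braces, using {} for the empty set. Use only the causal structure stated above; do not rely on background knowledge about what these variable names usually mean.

{Age}

Variables eligible for adjustment (non-descendants of Exercise, excluding Exercise and Genotype): {Age, SleepHours}.
Backdoor paths from Exercise to Genotype:
  P1: Exercise <- Age -> Genotype
The empty set is not sufficient: P1 (Exercise <- Age -> Genotype) has no collider blocking it and no conditioned non-collider, so it is open.
Try {Age}:
  P1: blocked at fork node Age ∈ conditioning set.
{Age} contains no descendant of Exercise and blocks every backdoor path.
No other singleton works — e.g. {SleepHours} leaves P1 open — so {Age} is the unique smallest valid adjustment set.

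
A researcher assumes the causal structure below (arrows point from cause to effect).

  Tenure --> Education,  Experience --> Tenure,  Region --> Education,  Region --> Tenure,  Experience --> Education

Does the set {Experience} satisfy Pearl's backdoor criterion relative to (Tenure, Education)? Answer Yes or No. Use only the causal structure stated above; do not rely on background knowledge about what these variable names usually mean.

Backdoor paths from Tenure to Education (paths whose first edge points into Tenure):
  P1: Tenure <- Region -> Education
  P2: Tenure <- Experience -> Education
Condition 1 (no descendant of Tenure in the set): holds — descendants of Tenure are {Education}; none are in {Experience}.
Condition 2 (every backdoor path blocked by {Experience}):
  P1: open — no interior node is in the conditioning set.
  P2: blocked at fork node Experience ∈ conditioning set.
{Experience} does not satisfy the backdoor criterion.

No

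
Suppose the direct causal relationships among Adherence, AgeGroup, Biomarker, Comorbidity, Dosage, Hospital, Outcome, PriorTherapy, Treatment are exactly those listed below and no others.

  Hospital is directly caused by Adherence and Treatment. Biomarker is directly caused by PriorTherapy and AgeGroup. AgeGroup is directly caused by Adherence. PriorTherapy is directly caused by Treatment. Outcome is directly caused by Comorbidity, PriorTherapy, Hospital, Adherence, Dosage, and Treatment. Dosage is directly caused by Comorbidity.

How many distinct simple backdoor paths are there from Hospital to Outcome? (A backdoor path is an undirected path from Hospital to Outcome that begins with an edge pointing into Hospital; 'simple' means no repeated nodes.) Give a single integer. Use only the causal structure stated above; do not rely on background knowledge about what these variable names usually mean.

6

A backdoor path from Hospital to Outcome is any simple undirected path whose first edge points into Hospital (i.e. leaves Hospital via a parent).
Parents of Hospital: {Adherence, Treatment}.
Enumerating:
  P1: Hospital <- Treatment -> PriorTherapy -> Biomarker <- AgeGroup <- Adherence -> Outcome
  P2: Hospital <- Treatment -> PriorTherapy -> Outcome
  P3: Hospital <- Treatment -> Outcome
  P4: Hospital <- Adherence -> AgeGroup -> Biomarker <- PriorTherapy <- Treatment -> Outcome
  P5: Hospital <- Adherence -> AgeGroup -> Biomarker <- PriorTherapy -> Outcome
  P6: Hospital <- Adherence -> Outcome
That exhausts the simple backdoor paths. Count: 6.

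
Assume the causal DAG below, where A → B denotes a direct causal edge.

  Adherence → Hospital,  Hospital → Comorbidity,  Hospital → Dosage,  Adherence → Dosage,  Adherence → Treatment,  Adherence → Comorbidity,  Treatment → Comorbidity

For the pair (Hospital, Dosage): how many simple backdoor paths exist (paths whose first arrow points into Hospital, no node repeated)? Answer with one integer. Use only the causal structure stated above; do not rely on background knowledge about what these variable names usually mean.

A backdoor path from Hospital to Dosage is any simple undirected path whose first edge points into Hospital (i.e. leaves Hospital via a parent).
Parents of Hospital: {Adherence}.
Enumerating:
  P1: Hospital <- Adherence -> Dosage
That exhausts the simple backdoor paths. Count: 1.

1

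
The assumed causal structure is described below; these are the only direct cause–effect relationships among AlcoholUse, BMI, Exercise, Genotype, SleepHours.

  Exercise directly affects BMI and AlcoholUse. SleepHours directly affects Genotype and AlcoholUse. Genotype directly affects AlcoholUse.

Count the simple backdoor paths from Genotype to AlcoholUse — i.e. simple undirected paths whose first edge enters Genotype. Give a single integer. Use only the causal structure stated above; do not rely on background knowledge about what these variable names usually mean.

A backdoor path from Genotype to AlcoholUse is any simple undirected path whose first edge points into Genotype (i.e. leaves Genotype via a parent).
Parents of Genotype: {SleepHours}.
Enumerating:
  P1: Genotype <- SleepHours -> AlcoholUse
That exhausts the simple backdoor paths. Count: 1.

1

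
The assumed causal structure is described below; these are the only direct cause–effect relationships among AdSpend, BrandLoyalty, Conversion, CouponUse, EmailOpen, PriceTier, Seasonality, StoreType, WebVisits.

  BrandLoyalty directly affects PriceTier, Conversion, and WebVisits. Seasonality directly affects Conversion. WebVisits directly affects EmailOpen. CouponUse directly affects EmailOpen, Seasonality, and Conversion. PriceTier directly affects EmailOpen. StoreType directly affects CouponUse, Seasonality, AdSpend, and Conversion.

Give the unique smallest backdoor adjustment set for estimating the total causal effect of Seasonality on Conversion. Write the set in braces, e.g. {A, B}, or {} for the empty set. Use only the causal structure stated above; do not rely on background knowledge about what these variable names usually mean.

{CouponUse, StoreType}

Variables eligible for adjustment (non-descendants of Seasonality, excluding Seasonality and Conversion): {AdSpend, BrandLoyalty, CouponUse, EmailOpen, PriceTier, StoreType, WebVisits}.
Backdoor paths from Seasonality to Conversion:
  P1: Seasonality <- StoreType -> CouponUse -> EmailOpen <- WebVisits <- BrandLoyalty -> Conversion
  P2: Seasonality <- StoreType -> CouponUse -> EmailOpen <- PriceTier <- BrandLoyalty -> Conversion
  P3: Seasonality <- StoreType -> CouponUse -> Conversion
  P4: Seasonality <- StoreType -> Conversion
  P5: Seasonality <- CouponUse <- StoreType -> Conversion
  P6: Seasonality <- CouponUse -> EmailOpen <- WebVisits <- BrandLoyalty -> Conversion
  P7: Seasonality <- CouponUse -> EmailOpen <- PriceTier <- BrandLoyalty -> Conversion
  P8: Seasonality <- CouponUse -> Conversion
The empty set is not sufficient: P3 (Seasonality <- StoreType -> CouponUse -> Conversion) has no collider blocking it and no conditioned non-collider, so it is open.
Try {CouponUse, StoreType}:
  P1: blocked at fork node StoreType ∈ conditioning set.
  P2: blocked at fork node StoreType ∈ conditioning set.
  P3: blocked at fork node StoreType ∈ conditioning set.
  P4: blocked at fork node StoreType ∈ conditioning set.
  P5: blocked at chain node CouponUse ∈ conditioning set.
  P6: blocked at fork node CouponUse ∈ conditioning set.
  P7: blocked at fork node CouponUse ∈ conditioning set.
  P8: blocked at fork node CouponUse ∈ conditioning set.
{CouponUse, StoreType} contains no descendant of Seasonality and blocks every backdoor path.
Every element of {CouponUse, StoreType} is needed (dropping CouponUse leaves P8 open; dropping StoreType leaves P4 open), so no proper subset is valid.
Among all size-2 subsets of the eligible variables, only {CouponUse, StoreType} blocks every backdoor path, so it is the unique smallest valid adjustment set.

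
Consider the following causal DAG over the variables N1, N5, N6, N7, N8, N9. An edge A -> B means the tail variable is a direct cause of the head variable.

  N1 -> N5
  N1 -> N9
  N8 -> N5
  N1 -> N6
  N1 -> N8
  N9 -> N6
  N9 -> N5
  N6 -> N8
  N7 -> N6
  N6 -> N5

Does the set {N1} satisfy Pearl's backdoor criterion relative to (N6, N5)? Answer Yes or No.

No

Backdoor paths from N6 to N5 (paths whose first edge points into N6):
  P1: N6 <- N1 -> N9 -> N5
  P2: N6 <- N1 -> N8 -> N5
  P3: N6 <- N1 -> N5
  P4: N6 <- N9 <- N1 -> N8 -> N5
  P5: N6 <- N9 <- N1 -> N5
  P6: N6 <- N9 -> N5
Condition 1 (no descendant of N6 in the set): holds — descendants of N6 are {N5, N8}; none are in {N1}.
Condition 2 (every backdoor path blocked by {N1}):
  P1: blocked at fork node N1 ∈ conditioning set.
  P2: blocked at fork node N1 ∈ conditioning set.
  P3: blocked at fork node N1 ∈ conditioning set.
  P4: blocked at fork node N1 ∈ conditioning set.
  P5: blocked at fork node N1 ∈ conditioning set.
  P6: open — no interior node is in the conditioning set.
{N1} does not satisfy the backdoor criterion.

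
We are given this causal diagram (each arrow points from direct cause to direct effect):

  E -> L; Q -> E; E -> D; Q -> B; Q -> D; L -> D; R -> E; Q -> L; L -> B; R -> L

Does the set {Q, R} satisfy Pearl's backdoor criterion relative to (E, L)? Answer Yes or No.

Backdoor paths from E to L (paths whose first edge points into E):
  P1: E <- Q -> L
  P2: E <- Q -> B <- L
  P3: E <- Q -> D <- L
  P4: E <- R -> L
Condition 1 (no descendant of E in the set): holds — descendants of E are {B, D, L}; none are in {Q, R}.
Condition 2 (every backdoor path blocked by {Q, R}):
  P1: blocked at fork node Q ∈ conditioning set.
  P2: blocked at fork node Q ∈ conditioning set.
  P3: blocked at fork node Q ∈ conditioning set.
  P4: blocked at fork node R ∈ conditioning set.
{Q, R} satisfies the backdoor criterion.

Yes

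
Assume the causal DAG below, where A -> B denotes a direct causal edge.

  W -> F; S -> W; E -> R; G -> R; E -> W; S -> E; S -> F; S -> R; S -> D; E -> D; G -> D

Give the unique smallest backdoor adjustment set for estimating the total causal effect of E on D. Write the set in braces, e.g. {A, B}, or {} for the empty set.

Variables eligible for adjustment (non-descendants of E, excluding E and D): {G, S}.
Backdoor paths from E to D:
  P1: E <- S -> R <- G -> D
  P2: E <- S -> D
The empty set is not sufficient: P2 (E <- S -> D) has no collider blocking it and no conditioned non-collider, so it is open.
Try {S}:
  P1: blocked at fork node S ∈ conditioning set.
  P2: blocked at fork node S ∈ conditioning set.
{S} contains no descendant of E and blocks every backdoor path.
No other singleton works — e.g. {G} leaves P2 open — so {S} is the unique smallest valid adjustment set.

{S}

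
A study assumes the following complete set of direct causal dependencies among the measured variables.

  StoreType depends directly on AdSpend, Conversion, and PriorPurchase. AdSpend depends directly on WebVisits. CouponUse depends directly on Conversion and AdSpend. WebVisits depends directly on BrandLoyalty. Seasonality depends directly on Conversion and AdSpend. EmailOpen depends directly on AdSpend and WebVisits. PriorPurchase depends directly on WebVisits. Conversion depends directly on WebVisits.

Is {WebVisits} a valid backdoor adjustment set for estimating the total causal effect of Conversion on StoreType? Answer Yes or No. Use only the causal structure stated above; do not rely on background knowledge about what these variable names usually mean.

Backdoor paths from Conversion to StoreType (paths whose first edge points into Conversion):
  P1: Conversion <- WebVisits -> PriorPurchase -> StoreType
  P2: Conversion <- WebVisits -> AdSpend -> StoreType
  P3: Conversion <- WebVisits -> EmailOpen <- AdSpend -> StoreType
Condition 1 (no descendant of Conversion in the set): holds — descendants of Conversion are {CouponUse, Seasonality, StoreType}; none are in {WebVisits}.
Condition 2 (every backdoor path blocked by {WebVisits}):
  P1: blocked at fork node WebVisits ∈ conditioning set.
  P2: blocked at fork node WebVisits ∈ conditioning set.
  P3: blocked at fork node WebVisits ∈ conditioning set.
{WebVisits} satisfies the backdoor criterion.

Yes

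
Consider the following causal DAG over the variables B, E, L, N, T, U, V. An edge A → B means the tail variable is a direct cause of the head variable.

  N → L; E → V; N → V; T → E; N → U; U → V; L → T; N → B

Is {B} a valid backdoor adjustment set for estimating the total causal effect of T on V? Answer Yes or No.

Backdoor paths from T to V (paths whose first edge points into T):
  P1: T <- L <- N -> U -> V
  P2: T <- L <- N -> V
Condition 1 (no descendant of T in the set): holds — descendants of T are {E, V}; none are in {B}.
Condition 2 (every backdoor path blocked by {B}):
  P1: open — no interior node is in the conditioning set.
  P2: open — no interior node is in the conditioning set.
{B} does not satisfy the backdoor criterion.

No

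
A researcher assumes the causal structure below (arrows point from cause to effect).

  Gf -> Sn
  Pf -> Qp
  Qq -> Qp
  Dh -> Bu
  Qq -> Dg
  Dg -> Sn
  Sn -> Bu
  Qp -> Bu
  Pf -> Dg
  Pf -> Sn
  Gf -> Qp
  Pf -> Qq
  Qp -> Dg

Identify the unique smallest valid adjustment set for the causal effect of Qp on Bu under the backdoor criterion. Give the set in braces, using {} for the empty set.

{Gf, Pf, Qq}

Variables eligible for adjustment (non-descendants of Qp, excluding Qp and Bu): {Dh, Gf, Pf, Qq}.
Backdoor paths from Qp to Bu:
  P1: Qp <- Pf -> Qq -> Dg -> Sn -> Bu
  P2: Qp <- Pf -> Dg -> Sn -> Bu
  P3: Qp <- Pf -> Sn -> Bu
  P4: Qp <- Qq <- Pf -> Dg -> Sn -> Bu
  P5: Qp <- Qq <- Pf -> Sn -> Bu
  P6: Qp <- Qq -> Dg <- Pf -> Sn -> Bu
  P7: Qp <- Qq -> Dg -> Sn -> Bu
  P8: Qp <- Gf -> Sn -> Bu
The empty set is not sufficient: P1 (Qp <- Pf -> Qq -> Dg -> Sn -> Bu) has no collider blocking it and no conditioned non-collider, so it is open.
Try {Gf, Pf, Qq}:
  P1: blocked at fork node Pf ∈ conditioning set.
  P2: blocked at fork node Pf ∈ conditioning set.
  P3: blocked at fork node Pf ∈ conditioning set.
  P4: blocked at chain node Qq ∈ conditioning set.
  P5: blocked at chain node Qq ∈ conditioning set.
  P6: blocked at fork node Qq ∈ conditioning set.
  P7: blocked at fork node Qq ∈ conditioning set.
  P8: blocked at fork node Gf ∈ conditioning set.
{Gf, Pf, Qq} contains no descendant of Qp and blocks every backdoor path.
Every element of {Gf, Pf, Qq} is needed (dropping Gf leaves P8 open; dropping Pf leaves P2 open; dropping Qq leaves P7 open), so no proper subset is valid.
Among all size-3 subsets of the eligible variables, only {Gf, Pf, Qq} blocks every backdoor path, so it is the unique smallest valid adjustment set.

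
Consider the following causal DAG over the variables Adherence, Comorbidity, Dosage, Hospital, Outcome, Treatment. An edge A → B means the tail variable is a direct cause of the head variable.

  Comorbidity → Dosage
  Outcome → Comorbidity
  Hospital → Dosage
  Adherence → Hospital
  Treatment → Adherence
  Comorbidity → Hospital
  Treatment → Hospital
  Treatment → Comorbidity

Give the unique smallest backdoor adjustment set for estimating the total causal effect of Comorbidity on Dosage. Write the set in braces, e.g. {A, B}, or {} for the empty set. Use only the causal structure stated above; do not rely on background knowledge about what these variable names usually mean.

Variables eligible for adjustment (non-descendants of Comorbidity, excluding Comorbidity and Dosage): {Adherence, Outcome, Treatment}.
Backdoor paths from Comorbidity to Dosage:
  P1: Comorbidity <- Treatment -> Adherence -> Hospital -> Dosage
  P2: Comorbidity <- Treatment -> Hospital -> Dosage
The empty set is not sufficient: P1 (Comorbidity <- Treatment -> Adherence -> Hospital -> Dosage) has no collider blocking it and no conditioned non-collider, so it is open.
Try {Treatment}:
  P1: blocked at fork node Treatment ∈ conditioning set.
  P2: blocked at fork node Treatment ∈ conditioning set.
{Treatment} contains no descendant of Comorbidity and blocks every backdoor path.
No other singleton works — e.g. {Outcome} leaves P1 open — so {Treatment} is the unique smallest valid adjustment set.

{Treatment}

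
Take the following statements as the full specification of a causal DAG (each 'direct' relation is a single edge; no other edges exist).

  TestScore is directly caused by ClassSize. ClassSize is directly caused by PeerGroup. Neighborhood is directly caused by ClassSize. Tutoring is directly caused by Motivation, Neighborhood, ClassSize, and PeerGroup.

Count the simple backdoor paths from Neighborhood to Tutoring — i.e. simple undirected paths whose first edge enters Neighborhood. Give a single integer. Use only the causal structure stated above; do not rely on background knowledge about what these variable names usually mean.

A backdoor path from Neighborhood to Tutoring is any simple undirected path whose first edge points into Neighborhood (i.e. leaves Neighborhood via a parent).
Parents of Neighborhood: {ClassSize}.
Enumerating:
  P1: Neighborhood <- ClassSize <- PeerGroup -> Tutoring
  P2: Neighborhood <- ClassSize -> Tutoring
That exhausts the simple backdoor paths. Count: 2.

2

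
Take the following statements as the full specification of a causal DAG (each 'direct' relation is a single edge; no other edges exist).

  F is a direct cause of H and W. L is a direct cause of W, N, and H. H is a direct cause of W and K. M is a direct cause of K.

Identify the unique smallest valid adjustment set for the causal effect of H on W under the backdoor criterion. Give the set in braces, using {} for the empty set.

Variables eligible for adjustment (non-descendants of H, excluding H and W): {F, L, M, N}.
Backdoor paths from H to W:
  P1: H <- F -> W
  P2: H <- L -> W
The empty set is not sufficient: P1 (H <- F -> W) has no collider blocking it and no conditioned non-collider, so it is open.
Try {F, L}:
  P1: blocked at fork node F ∈ conditioning set.
  P2: blocked at fork node L ∈ conditioning set.
{F, L} contains no descendant of H and blocks every backdoor path.
Every element of {F, L} is needed (dropping F leaves P1 open; dropping L leaves P2 open), so no proper subset is valid.
Among all size-2 subsets of the eligible variables, only {F, L} blocks every backdoor path, so it is the unique smallest valid adjustment set.

{F, L}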